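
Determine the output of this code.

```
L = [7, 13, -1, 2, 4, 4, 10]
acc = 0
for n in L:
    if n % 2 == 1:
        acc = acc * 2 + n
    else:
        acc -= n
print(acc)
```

n=7: odd, acc = 0*2+7 = 7
n=13: odd, acc = 7*2+13 = 27
n=-1: odd, acc = 27*2+(-1) = 53
n=2: not odd, acc = 53-2 = 51
n=4: not odd, acc = 51-4 = 47
n=4: not odd, acc = 47-4 = 43
n=10: not odd, acc = 43-10 = 33

33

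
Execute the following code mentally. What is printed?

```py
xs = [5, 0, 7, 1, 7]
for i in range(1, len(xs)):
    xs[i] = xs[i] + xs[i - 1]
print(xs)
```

[5, 5, 12, 13, 20]

i=1: xs[1] = 0+5 = 5 → [5, 5, 7, 1, 7]
i=2: xs[2] = 7+5 = 12 → [5, 5, 12, 1, 7]
i=3: xs[3] = 1+12 = 13 → [5, 5, 12, 13, 7]
i=4: xs[4] = 7+13 = 20 → [5, 5, 12, 13, 20]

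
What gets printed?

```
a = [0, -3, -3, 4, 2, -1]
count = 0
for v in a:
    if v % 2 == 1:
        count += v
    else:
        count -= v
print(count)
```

v=0: not odd, count = 0-0 = 0
v=-3: odd, count = 0+(-3) = -3
v=-3: odd, count = (-3)+(-3) = -6
v=4: not odd, count = (-6)-4 = -10
v=2: not odd, count = (-10)-2 = -12
v=-1: odd, count = (-12)+(-1) = -13

-13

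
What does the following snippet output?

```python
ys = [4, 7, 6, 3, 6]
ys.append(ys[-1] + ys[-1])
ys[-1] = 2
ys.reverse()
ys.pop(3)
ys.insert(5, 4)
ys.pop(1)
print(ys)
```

[2, 3, 7, 4, 4]

append ys[-1]+ys[-1] = 6+6 = 12 → [4, 7, 6, 3, 6, 12]
ys[-1] = 2 → [4, 7, 6, 3, 6, 2]
reverse → [2, 6, 3, 6, 7, 4]
pop(3) removes 6 → [2, 6, 3, 7, 4]
insert 4 at 5 → [2, 6, 3, 7, 4, 4]
pop(1) removes 6 → [2, 3, 7, 4, 4]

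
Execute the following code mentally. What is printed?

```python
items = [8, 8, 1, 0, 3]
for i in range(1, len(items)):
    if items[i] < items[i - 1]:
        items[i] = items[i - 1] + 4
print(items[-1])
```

i=1: 8>=8, unchanged → [8, 8, 1, 0, 3]
i=2: 1<8, items[2] = 8+4 = 12 → [8, 8, 12, 0, 3]
i=3: 0<12, items[3] = 12+4 = 16 → [8, 8, 12, 16, 3]
i=4: 3<16, items[4] = 16+4 = 20 → [8, 8, 12, 16, 20]

20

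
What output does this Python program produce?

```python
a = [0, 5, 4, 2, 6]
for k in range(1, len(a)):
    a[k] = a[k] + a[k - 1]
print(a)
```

k=1: a[1] = 5+0 = 5 → [0, 5, 4, 2, 6]
k=2: a[2] = 4+5 = 9 → [0, 5, 9, 2, 6]
k=3: a[3] = 2+9 = 11 → [0, 5, 9, 11, 6]
k=4: a[4] = 6+11 = 17 → [0, 5, 9, 11, 17]

[0, 5, 9, 11, 17]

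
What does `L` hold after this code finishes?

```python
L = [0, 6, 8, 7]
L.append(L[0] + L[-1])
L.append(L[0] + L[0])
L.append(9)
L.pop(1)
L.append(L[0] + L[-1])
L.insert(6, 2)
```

[0, 8, 7, 7, 0, 9, 2, 9]

append L[0]+L[-1] = 0+7 = 7 → [0, 6, 8, 7, 7]
append L[0]+L[0] = 0+0 = 0 → [0, 6, 8, 7, 7, 0]
append 9 → [0, 6, 8, 7, 7, 0, 9]
pop(1) removes 6 → [0, 8, 7, 7, 0, 9]
append L[0]+L[-1] = 0+9 = 9 → [0, 8, 7, 7, 0, 9, 9]
insert 2 at 6 → [0, 8, 7, 7, 0, 9, 2, 9]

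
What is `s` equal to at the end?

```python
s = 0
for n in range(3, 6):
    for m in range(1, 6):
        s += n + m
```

105

n=3,m=1: s = 0+4 = 4
n=3,m=2: s = 4+5 = 9
n=3,m=3: s = 9+6 = 15
n=3,m=4: s = 15+7 = 22
n=3,m=5: s = 22+8 = 30
n=4,m=1: s = 30+5 = 35
n=4,m=2: s = 35+6 = 41
n=4,m=3: s = 41+7 = 48
n=4,m=4: s = 48+8 = 56
n=4,m=5: s = 56+9 = 65
n=5,m=1: s = 65+6 = 71
n=5,m=2: s = 71+7 = 78
n=5,m=3: s = 78+8 = 86
n=5,m=4: s = 86+9 = 95
n=5,m=5: s = 95+10 = 105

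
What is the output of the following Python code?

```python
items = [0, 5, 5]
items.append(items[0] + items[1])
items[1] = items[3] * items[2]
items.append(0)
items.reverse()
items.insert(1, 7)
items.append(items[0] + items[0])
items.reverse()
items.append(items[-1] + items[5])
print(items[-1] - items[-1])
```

0

append items[0]+items[1] = 0+5 = 5 → [0, 5, 5, 5]
items[1] = items[3]*items[2] = 5*5 = 25 → [0, 25, 5, 5]
append 0 → [0, 25, 5, 5, 0]
reverse → [0, 5, 5, 25, 0]
insert 7 at 1 → [0, 7, 5, 5, 25, 0]
append items[0]+items[0] = 0+0 = 0 → [0, 7, 5, 5, 25, 0, 0]
reverse → [0, 0, 25, 5, 5, 7, 0]
append items[-1]+items[5] = 0+7 = 7 → [0, 0, 25, 5, 5, 7, 0, 7]
items[-1]-items[-1] = 7-7 = 0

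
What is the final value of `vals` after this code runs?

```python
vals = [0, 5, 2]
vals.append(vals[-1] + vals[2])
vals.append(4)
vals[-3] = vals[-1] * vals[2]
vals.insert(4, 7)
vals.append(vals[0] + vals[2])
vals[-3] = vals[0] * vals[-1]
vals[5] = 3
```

append vals[-1]+vals[2] = 2+2 = 4 → [0, 5, 2, 4]
append 4 → [0, 5, 2, 4, 4]
vals[-3] = vals[-1]*vals[2] = 4*2 = 8 → [0, 5, 8, 4, 4]
insert 7 at 4 → [0, 5, 8, 4, 7, 4]
append vals[0]+vals[2] = 0+8 = 8 → [0, 5, 8, 4, 7, 4, 8]
vals[-3] = vals[0]*vals[-1] = 0*8 = 0 → [0, 5, 8, 4, 0, 4, 8]
vals[5] = 3 → [0, 5, 8, 4, 0, 3, 8]

[0, 5, 8, 4, 0, 3, 8]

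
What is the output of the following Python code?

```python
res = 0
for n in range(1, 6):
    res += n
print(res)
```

n=1: res = 0+1 = 1
n=2: res = 1+2 = 3
n=3: res = 3+3 = 6
n=4: res = 6+4 = 10
n=5: res = 10+5 = 15

15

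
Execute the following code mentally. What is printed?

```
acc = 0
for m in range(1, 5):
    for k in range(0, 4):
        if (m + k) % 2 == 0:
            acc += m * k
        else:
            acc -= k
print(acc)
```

16

m=1,k=0: odd sum, acc = 0-0 = 0
m=1,k=1: even sum, acc = 0+1 = 1
m=1,k=2: odd sum, acc = 1-2 = -1
m=1,k=3: even sum, acc = (-1)+3 = 2
m=2,k=0: even sum, acc = 2+0 = 2
m=2,k=1: odd sum, acc = 2-1 = 1
m=2,k=2: even sum, acc = 1+4 = 5
m=2,k=3: odd sum, acc = 5-3 = 2
m=3,k=0: odd sum, acc = 2-0 = 2
m=3,k=1: even sum, acc = 2+3 = 5
m=3,k=2: odd sum, acc = 5-2 = 3
m=3,k=3: even sum, acc = 3+9 = 12
m=4,k=0: even sum, acc = 12+0 = 12
m=4,k=1: odd sum, acc = 12-1 = 11
m=4,k=2: even sum, acc = 11+8 = 19
m=4,k=3: odd sum, acc = 19-3 = 16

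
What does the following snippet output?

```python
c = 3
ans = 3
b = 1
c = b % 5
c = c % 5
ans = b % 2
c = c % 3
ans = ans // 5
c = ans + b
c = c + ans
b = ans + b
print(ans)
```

c = 1%5 = 1
c = 1%5 = 1
ans = 1%2 = 1
c = 1%3 = 1
ans = 1//5 = 0
c = 0+1 = 1
c = 1+0 = 1
b = 0+1 = 1

0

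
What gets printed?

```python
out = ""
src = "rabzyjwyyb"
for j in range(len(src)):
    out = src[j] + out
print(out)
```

j=0: prepend 'r' → 'r'
j=1: prepend 'a' → 'ar'
j=2: prepend 'b' → 'bar'
j=3: prepend 'z' → 'zbar'
j=4: prepend 'y' → 'yzbar'
j=5: prepend 'j' → 'jyzbar'
j=6: prepend 'w' → 'wjyzbar'
j=7: prepend 'y' → 'ywjyzbar'
j=8: prepend 'y' → 'yywjyzbar'
j=9: prepend 'b' → 'byywjyzbar'

byywjyzbar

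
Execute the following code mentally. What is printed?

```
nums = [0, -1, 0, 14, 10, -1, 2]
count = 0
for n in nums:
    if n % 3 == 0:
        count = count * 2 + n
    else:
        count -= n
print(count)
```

-23

n=0: %3==0, count = 0*2+0 = 0
n=-1: not %3==0, count = 0-(-1) = 1
n=0: %3==0, count = 1*2+0 = 2
n=14: not %3==0, count = 2-14 = -12
n=10: not %3==0, count = (-12)-10 = -22
n=-1: not %3==0, count = (-22)-(-1) = -21
n=2: not %3==0, count = (-21)-2 = -23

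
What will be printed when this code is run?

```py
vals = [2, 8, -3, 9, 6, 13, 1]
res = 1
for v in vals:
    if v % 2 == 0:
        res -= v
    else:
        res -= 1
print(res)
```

v=2: even, res = 1-2 = -1
v=8: even, res = (-1)-8 = -9
v=-3: not even, res = (-9)-1 = -10
v=9: not even, res = (-10)-1 = -11
v=6: even, res = (-11)-6 = -17
v=13: not even, res = (-17)-1 = -18
v=1: not even, res = (-18)-1 = -19

-19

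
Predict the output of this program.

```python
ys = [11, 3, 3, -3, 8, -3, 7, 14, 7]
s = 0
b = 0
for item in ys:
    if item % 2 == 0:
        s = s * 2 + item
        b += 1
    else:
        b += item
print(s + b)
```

item=11: not even; b=11
item=3: not even; b=14
item=3: not even; b=17
item=-3: not even; b=14
item=8: even, s = 0*2+8 = 8; b=15
item=-3: not even; b=12
item=7: not even; b=19
item=14: even, s = 8*2+14 = 30; b=20
item=7: not even; b=27
s+b = 30+27 = 57

57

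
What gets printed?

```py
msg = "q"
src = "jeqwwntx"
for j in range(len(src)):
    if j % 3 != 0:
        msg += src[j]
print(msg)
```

j=0: skip
j=1: add 'e' → 'qe'
j=2: add 'q' → 'qeq'
j=3: skip
j=4: add 'w' → 'qeqw'
j=5: add 'n' → 'qeqwn'
j=6: skip
j=7: add 'x' → 'qeqwnx'

qeqwnx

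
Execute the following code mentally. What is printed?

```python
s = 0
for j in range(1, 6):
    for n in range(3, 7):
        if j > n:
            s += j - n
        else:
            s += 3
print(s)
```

j=1,n=3: not 1>3, s = 0+3 = 3
j=1,n=4: not 1>4, s = 3+3 = 6
j=1,n=5: not 1>5, s = 6+3 = 9
j=1,n=6: not 1>6, s = 9+3 = 12
j=2,n=3: not 2>3, s = 12+3 = 15
j=2,n=4: not 2>4, s = 15+3 = 18
j=2,n=5: not 2>5, s = 18+3 = 21
j=2,n=6: not 2>6, s = 21+3 = 24
j=3,n=3: not 3>3, s = 24+3 = 27
j=3,n=4: not 3>4, s = 27+3 = 30
j=3,n=5: not 3>5, s = 30+3 = 33
j=3,n=6: not 3>6, s = 33+3 = 36
j=4,n=3: 4>3, s = 36+1 = 37
j=4,n=4: not 4>4, s = 37+3 = 40
j=4,n=5: not 4>5, s = 40+3 = 43
j=4,n=6: not 4>6, s = 43+3 = 46
j=5,n=3: 5>3, s = 46+2 = 48
j=5,n=4: 5>4, s = 48+1 = 49
j=5,n=5: not 5>5, s = 49+3 = 52
j=5,n=6: not 5>6, s = 52+3 = 55

55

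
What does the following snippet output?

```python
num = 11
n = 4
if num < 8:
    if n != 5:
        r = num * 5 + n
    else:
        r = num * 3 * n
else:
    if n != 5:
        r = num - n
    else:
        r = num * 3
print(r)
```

7

num=11, n=4
num < 8 is False; n != 5 is True
→ r = num - n = 7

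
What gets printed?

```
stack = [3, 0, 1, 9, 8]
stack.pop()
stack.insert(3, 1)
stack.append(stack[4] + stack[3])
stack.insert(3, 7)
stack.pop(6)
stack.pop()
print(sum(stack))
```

12

pop() removes 8 → [3, 0, 1, 9]
insert 1 at 3 → [3, 0, 1, 1, 9]
append stack[4]+stack[3] = 9+1 = 10 → [3, 0, 1, 1, 9, 10]
insert 7 at 3 → [3, 0, 1, 7, 1, 9, 10]
pop(6) removes 10 → [3, 0, 1, 7, 1, 9]
pop() removes 9 → [3, 0, 1, 7, 1]
sum = 12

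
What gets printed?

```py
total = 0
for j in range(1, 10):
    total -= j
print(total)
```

j=1: total = 0-1 = -1
j=2: total = (-1)-2 = -3
j=3: total = (-3)-3 = -6
j=4: total = (-6)-4 = -10
j=5: total = (-10)-5 = -15
j=6: total = (-15)-6 = -21
j=7: total = (-21)-7 = -28
j=8: total = (-28)-8 = -36
j=9: total = (-36)-9 = -45

-45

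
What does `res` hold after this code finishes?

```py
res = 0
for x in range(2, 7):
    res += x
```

x=2: res = 0+2 = 2
x=3: res = 2+3 = 5
x=4: res = 5+4 = 9
x=5: res = 9+5 = 14
x=6: res = 14+6 = 20

20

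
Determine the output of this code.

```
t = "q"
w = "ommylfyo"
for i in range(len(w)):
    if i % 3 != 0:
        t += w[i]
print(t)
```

qmmlfo

i=0: skip
i=1: add 'm' → 'qm'
i=2: add 'm' → 'qmm'
i=3: skip
i=4: add 'l' → 'qmml'
i=5: add 'f' → 'qmmlf'
i=6: skip
i=7: add 'o' → 'qmmlfo'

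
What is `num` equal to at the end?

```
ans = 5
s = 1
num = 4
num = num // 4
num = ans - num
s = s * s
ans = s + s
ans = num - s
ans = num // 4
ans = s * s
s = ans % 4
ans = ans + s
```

4

num = 4//4 = 1
num = 5-1 = 4
s = 1*1 = 1
ans = 1+1 = 2
ans = 4-1 = 3
ans = 4//4 = 1
ans = 1*1 = 1
s = 1%4 = 1
ans = 1+1 = 2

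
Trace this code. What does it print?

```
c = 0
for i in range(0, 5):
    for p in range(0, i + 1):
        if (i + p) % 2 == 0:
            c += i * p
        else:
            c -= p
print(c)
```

i=0,p=0: even sum, c = 0+0 = 0
i=1,p=0: odd sum, c = 0-0 = 0
i=1,p=1: even sum, c = 0+1 = 1
i=2,p=0: even sum, c = 1+0 = 1
i=2,p=1: odd sum, c = 1-1 = 0
i=2,p=2: even sum, c = 0+4 = 4
i=3,p=0: odd sum, c = 4-0 = 4
i=3,p=1: even sum, c = 4+3 = 7
i=3,p=2: odd sum, c = 7-2 = 5
i=3,p=3: even sum, c = 5+9 = 14
i=4,p=0: even sum, c = 14+0 = 14
i=4,p=1: odd sum, c = 14-1 = 13
i=4,p=2: even sum, c = 13+8 = 21
i=4,p=3: odd sum, c = 21-3 = 18
i=4,p=4: even sum, c = 18+16 = 34

34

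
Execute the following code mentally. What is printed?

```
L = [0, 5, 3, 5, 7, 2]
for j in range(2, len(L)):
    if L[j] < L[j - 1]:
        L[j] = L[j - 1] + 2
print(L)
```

j=2: 3<5, L[2] = 5+2 = 7 → [0, 5, 7, 5, 7, 2]
j=3: 5<7, L[3] = 7+2 = 9 → [0, 5, 7, 9, 7, 2]
j=4: 7<9, L[4] = 9+2 = 11 → [0, 5, 7, 9, 11, 2]
j=5: 2<11, L[5] = 11+2 = 13 → [0, 5, 7, 9, 11, 13]

[0, 5, 7, 9, 11, 13]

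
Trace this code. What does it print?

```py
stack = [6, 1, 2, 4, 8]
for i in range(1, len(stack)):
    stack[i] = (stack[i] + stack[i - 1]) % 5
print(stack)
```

[6, 2, 4, 3, 1]

i=1: stack[1] = (1+6)%5 = 2 → [6, 2, 2, 4, 8]
i=2: stack[2] = (2+2)%5 = 4 → [6, 2, 4, 4, 8]
i=3: stack[3] = (4+4)%5 = 3 → [6, 2, 4, 3, 8]
i=4: stack[4] = (8+3)%5 = 1 → [6, 2, 4, 3, 1]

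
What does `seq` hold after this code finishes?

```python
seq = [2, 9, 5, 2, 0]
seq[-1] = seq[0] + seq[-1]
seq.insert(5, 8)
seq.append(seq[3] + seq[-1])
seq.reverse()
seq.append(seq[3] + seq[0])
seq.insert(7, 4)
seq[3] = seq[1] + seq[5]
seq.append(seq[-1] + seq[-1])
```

seq[-1] = seq[0]+seq[-1] = 2+0 = 2 → [2, 9, 5, 2, 2]
insert 8 at 5 → [2, 9, 5, 2, 2, 8]
append seq[3]+seq[-1] = 2+8 = 10 → [2, 9, 5, 2, 2, 8, 10]
reverse → [10, 8, 2, 2, 5, 9, 2]
append seq[3]+seq[0] = 2+10 = 12 → [10, 8, 2, 2, 5, 9, 2, 12]
insert 4 at 7 → [10, 8, 2, 2, 5, 9, 2, 4, 12]
seq[3] = seq[1]+seq[5] = 8+9 = 17 → [10, 8, 2, 17, 5, 9, 2, 4, 12]
append seq[-1]+seq[-1] = 12+12 = 24 → [10, 8, 2, 17, 5, 9, 2, 4, 12, 24]

[10, 8, 2, 17, 5, 9, 2, 4, 12, 24]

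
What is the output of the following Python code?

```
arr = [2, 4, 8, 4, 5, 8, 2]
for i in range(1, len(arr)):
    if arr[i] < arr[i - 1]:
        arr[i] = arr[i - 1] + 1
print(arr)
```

[2, 4, 8, 9, 10, 11, 12]

i=1: 4>=2, unchanged → [2, 4, 8, 4, 5, 8, 2]
i=2: 8>=4, unchanged → [2, 4, 8, 4, 5, 8, 2]
i=3: 4<8, arr[3] = 8+1 = 9 → [2, 4, 8, 9, 5, 8, 2]
i=4: 5<9, arr[4] = 9+1 = 10 → [2, 4, 8, 9, 10, 8, 2]
i=5: 8<10, arr[5] = 10+1 = 11 → [2, 4, 8, 9, 10, 11, 2]
i=6: 2<11, arr[6] = 11+1 = 12 → [2, 4, 8, 9, 10, 11, 12]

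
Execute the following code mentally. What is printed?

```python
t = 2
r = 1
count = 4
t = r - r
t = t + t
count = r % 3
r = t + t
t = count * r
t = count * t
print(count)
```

1

t = 1-1 = 0
t = 0+0 = 0
count = 1%3 = 1
r = 0+0 = 0
t = 1*0 = 0
t = 1*0 = 0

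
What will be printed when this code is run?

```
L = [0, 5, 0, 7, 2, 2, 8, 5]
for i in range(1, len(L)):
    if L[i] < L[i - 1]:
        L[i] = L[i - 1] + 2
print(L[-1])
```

15

i=1: 5>=0, unchanged → [0, 5, 0, 7, 2, 2, 8, 5]
i=2: 0<5, L[2] = 5+2 = 7 → [0, 5, 7, 7, 2, 2, 8, 5]
i=3: 7>=7, unchanged → [0, 5, 7, 7, 2, 2, 8, 5]
i=4: 2<7, L[4] = 7+2 = 9 → [0, 5, 7, 7, 9, 2, 8, 5]
i=5: 2<9, L[5] = 9+2 = 11 → [0, 5, 7, 7, 9, 11, 8, 5]
i=6: 8<11, L[6] = 11+2 = 13 → [0, 5, 7, 7, 9, 11, 13, 5]
i=7: 5<13, L[7] = 13+2 = 15 → [0, 5, 7, 7, 9, 11, 13, 15]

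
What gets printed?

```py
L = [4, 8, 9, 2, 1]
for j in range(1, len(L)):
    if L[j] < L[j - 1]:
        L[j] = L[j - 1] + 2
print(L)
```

[4, 8, 9, 11, 13]

j=1: 8>=4, unchanged → [4, 8, 9, 2, 1]
j=2: 9>=8, unchanged → [4, 8, 9, 2, 1]
j=3: 2<9, L[3] = 9+2 = 11 → [4, 8, 9, 11, 1]
j=4: 1<11, L[4] = 11+2 = 13 → [4, 8, 9, 11, 13]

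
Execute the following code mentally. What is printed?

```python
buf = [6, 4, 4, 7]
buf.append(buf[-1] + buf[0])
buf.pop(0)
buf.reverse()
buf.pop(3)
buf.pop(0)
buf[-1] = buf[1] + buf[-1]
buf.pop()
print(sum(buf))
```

append buf[-1]+buf[0] = 7+6 = 13 → [6, 4, 4, 7, 13]
pop(0) removes 6 → [4, 4, 7, 13]
reverse → [13, 7, 4, 4]
pop(3) removes 4 → [13, 7, 4]
pop(0) removes 13 → [7, 4]
buf[-1] = buf[1]+buf[-1] = 4+4 = 8 → [7, 8]
pop() removes 8 → [7]
sum = 7

7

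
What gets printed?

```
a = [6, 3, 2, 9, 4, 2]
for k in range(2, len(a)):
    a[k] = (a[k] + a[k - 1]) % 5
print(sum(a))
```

16

k=2: a[2] = (2+3)%5 = 0 → [6, 3, 0, 9, 4, 2]
k=3: a[3] = (9+0)%5 = 4 → [6, 3, 0, 4, 4, 2]
k=4: a[4] = (4+4)%5 = 3 → [6, 3, 0, 4, 3, 2]
k=5: a[5] = (2+3)%5 = 0 → [6, 3, 0, 4, 3, 0]
sum = 16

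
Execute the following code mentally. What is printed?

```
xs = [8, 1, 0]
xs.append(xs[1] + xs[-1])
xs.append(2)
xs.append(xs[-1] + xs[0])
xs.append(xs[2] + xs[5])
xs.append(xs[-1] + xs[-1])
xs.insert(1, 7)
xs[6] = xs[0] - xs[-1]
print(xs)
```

[8, 7, 1, 0, 1, 2, -12, 10, 20]

append xs[1]+xs[-1] = 1+0 = 1 → [8, 1, 0, 1]
append 2 → [8, 1, 0, 1, 2]
append xs[-1]+xs[0] = 2+8 = 10 → [8, 1, 0, 1, 2, 10]
append xs[2]+xs[5] = 0+10 = 10 → [8, 1, 0, 1, 2, 10, 10]
append xs[-1]+xs[-1] = 10+10 = 20 → [8, 1, 0, 1, 2, 10, 10, 20]
insert 7 at 1 → [8, 7, 1, 0, 1, 2, 10, 10, 20]
xs[6] = xs[0]-xs[-1] = 8-20 = -12 → [8, 7, 1, 0, 1, 2, -12, 10, 20]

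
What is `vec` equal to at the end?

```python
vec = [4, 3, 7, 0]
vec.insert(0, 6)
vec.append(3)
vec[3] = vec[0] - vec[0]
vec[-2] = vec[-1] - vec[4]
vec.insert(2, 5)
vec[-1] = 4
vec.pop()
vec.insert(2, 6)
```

[6, 4, 6, 5, 3, 0, 3]

insert 6 at 0 → [6, 4, 3, 7, 0]
append 3 → [6, 4, 3, 7, 0, 3]
vec[3] = vec[0]-vec[0] = 6-6 = 0 → [6, 4, 3, 0, 0, 3]
vec[-2] = vec[-1]-vec[4] = 3-0 = 3 → [6, 4, 3, 0, 3, 3]
insert 5 at 2 → [6, 4, 5, 3, 0, 3, 3]
vec[-1] = 4 → [6, 4, 5, 3, 0, 3, 4]
pop() removes 4 → [6, 4, 5, 3, 0, 3]
insert 6 at 2 → [6, 4, 6, 5, 3, 0, 3]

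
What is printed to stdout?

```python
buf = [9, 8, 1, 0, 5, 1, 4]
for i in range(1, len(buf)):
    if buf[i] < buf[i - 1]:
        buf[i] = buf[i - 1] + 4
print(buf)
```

i=1: 8<9, buf[1] = 9+4 = 13 → [9, 13, 1, 0, 5, 1, 4]
i=2: 1<13, buf[2] = 13+4 = 17 → [9, 13, 17, 0, 5, 1, 4]
i=3: 0<17, buf[3] = 17+4 = 21 → [9, 13, 17, 21, 5, 1, 4]
i=4: 5<21, buf[4] = 21+4 = 25 → [9, 13, 17, 21, 25, 1, 4]
i=5: 1<25, buf[5] = 25+4 = 29 → [9, 13, 17, 21, 25, 29, 4]
i=6: 4<29, buf[6] = 29+4 = 33 → [9, 13, 17, 21, 25, 29, 33]

[9, 13, 17, 21, 25, 29, 33]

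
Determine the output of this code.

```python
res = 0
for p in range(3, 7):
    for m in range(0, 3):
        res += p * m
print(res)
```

p=3,m=0: res = 0+0 = 0
p=3,m=1: res = 0+3 = 3
p=3,m=2: res = 3+6 = 9
p=4,m=0: res = 9+0 = 9
p=4,m=1: res = 9+4 = 13
p=4,m=2: res = 13+8 = 21
p=5,m=0: res = 21+0 = 21
p=5,m=1: res = 21+5 = 26
p=5,m=2: res = 26+10 = 36
p=6,m=0: res = 36+0 = 36
p=6,m=1: res = 36+6 = 42
p=6,m=2: res = 42+12 = 54

54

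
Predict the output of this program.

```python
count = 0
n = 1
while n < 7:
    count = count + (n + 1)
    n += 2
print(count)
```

n=1: count = 0+2 = 2
n=3: count = 2+4 = 6
n=5: count = 6+6 = 12

12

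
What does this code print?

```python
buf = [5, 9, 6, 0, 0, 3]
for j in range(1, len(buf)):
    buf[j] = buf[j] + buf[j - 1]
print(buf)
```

j=1: buf[1] = 9+5 = 14 → [5, 14, 6, 0, 0, 3]
j=2: buf[2] = 6+14 = 20 → [5, 14, 20, 0, 0, 3]
j=3: buf[3] = 0+20 = 20 → [5, 14, 20, 20, 0, 3]
j=4: buf[4] = 0+20 = 20 → [5, 14, 20, 20, 20, 3]
j=5: buf[5] = 3+20 = 23 → [5, 14, 20, 20, 20, 23]

[5, 14, 20, 20, 20, 23]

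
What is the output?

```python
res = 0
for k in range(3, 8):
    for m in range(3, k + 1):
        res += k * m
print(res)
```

380

k=3,m=3: res = 0+9 = 9
k=4,m=3: res = 9+12 = 21
k=4,m=4: res = 21+16 = 37
k=5,m=3: res = 37+15 = 52
k=5,m=4: res = 52+20 = 72
k=5,m=5: res = 72+25 = 97
k=6,m=3: res = 97+18 = 115
k=6,m=4: res = 115+24 = 139
k=6,m=5: res = 139+30 = 169
k=6,m=6: res = 169+36 = 205
k=7,m=3: res = 205+21 = 226
k=7,m=4: res = 226+28 = 254
k=7,m=5: res = 254+35 = 289
k=7,m=6: res = 289+42 = 331
k=7,m=7: res = 331+49 = 380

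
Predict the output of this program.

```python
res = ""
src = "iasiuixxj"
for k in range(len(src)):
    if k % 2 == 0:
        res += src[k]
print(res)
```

isuxj

k=0: add 'i' → 'i'
k=1: skip
k=2: add 's' → 'is'
k=3: skip
k=4: add 'u' → 'isu'
k=5: skip
k=6: add 'x' → 'isux'
k=7: skip
k=8: add 'j' → 'isuxj'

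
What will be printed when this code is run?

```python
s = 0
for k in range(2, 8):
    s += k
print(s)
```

k=2: s = 0+2 = 2
k=3: s = 2+3 = 5
k=4: s = 5+4 = 9
k=5: s = 9+5 = 14
k=6: s = 14+6 = 20
k=7: s = 20+7 = 27

27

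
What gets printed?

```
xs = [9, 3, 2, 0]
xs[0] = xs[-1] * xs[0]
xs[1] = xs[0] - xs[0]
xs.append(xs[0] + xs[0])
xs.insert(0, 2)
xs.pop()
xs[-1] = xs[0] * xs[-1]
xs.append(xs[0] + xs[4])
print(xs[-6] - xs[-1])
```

0

xs[0] = xs[-1]*xs[0] = 0*9 = 0 → [0, 3, 2, 0]
xs[1] = xs[0]-xs[0] = 0-0 = 0 → [0, 0, 2, 0]
append xs[0]+xs[0] = 0+0 = 0 → [0, 0, 2, 0, 0]
insert 2 at 0 → [2, 0, 0, 2, 0, 0]
pop() removes 0 → [2, 0, 0, 2, 0]
xs[-1] = xs[0]*xs[-1] = 2*0 = 0 → [2, 0, 0, 2, 0]
append xs[0]+xs[4] = 2+0 = 2 → [2, 0, 0, 2, 0, 2]
xs[-6]-xs[-1] = 2-2 = 0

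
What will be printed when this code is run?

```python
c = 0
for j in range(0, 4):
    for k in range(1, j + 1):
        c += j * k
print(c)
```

25

j=1,k=1: c = 0+1 = 1
j=2,k=1: c = 1+2 = 3
j=2,k=2: c = 3+4 = 7
j=3,k=1: c = 7+3 = 10
j=3,k=2: c = 10+6 = 16
j=3,k=3: c = 16+9 = 25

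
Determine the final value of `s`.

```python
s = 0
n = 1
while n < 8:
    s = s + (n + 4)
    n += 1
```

n=1: s = 0+5 = 5
n=2: s = 5+6 = 11
n=3: s = 11+7 = 18
n=4: s = 18+8 = 26
n=5: s = 26+9 = 35
n=6: s = 35+10 = 45
n=7: s = 45+11 = 56

56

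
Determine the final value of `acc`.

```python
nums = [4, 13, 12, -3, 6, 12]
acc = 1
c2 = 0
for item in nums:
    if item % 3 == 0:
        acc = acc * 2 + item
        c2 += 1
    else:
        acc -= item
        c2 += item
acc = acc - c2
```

-169

item=4: not %3==0, acc = 1-4 = -3; c2=4
item=13: not %3==0, acc = (-3)-13 = -16; c2=17
item=12: %3==0, acc = (-16)*2+12 = -20; c2=18
item=-3: %3==0, acc = (-20)*2+(-3) = -43; c2=19
item=6: %3==0, acc = (-43)*2+6 = -80; c2=20
item=12: %3==0, acc = (-80)*2+12 = -148; c2=21
acc-c2 = (-148)-21 = -169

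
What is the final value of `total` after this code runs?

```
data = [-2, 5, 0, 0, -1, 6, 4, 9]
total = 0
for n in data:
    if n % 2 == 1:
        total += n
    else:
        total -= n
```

n=-2: not odd, total = 0-(-2) = 2
n=5: odd, total = 2+5 = 7
n=0: not odd, total = 7-0 = 7
n=0: not odd, total = 7-0 = 7
n=-1: odd, total = 7+(-1) = 6
n=6: not odd, total = 6-6 = 0
n=4: not odd, total = 0-4 = -4
n=9: odd, total = (-4)+9 = 5

5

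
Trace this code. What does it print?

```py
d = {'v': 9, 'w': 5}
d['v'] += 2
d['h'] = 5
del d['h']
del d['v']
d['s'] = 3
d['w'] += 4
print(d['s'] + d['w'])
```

d['v'] = 9+2 = 11 → {'v': 11, 'w': 5}
d['h'] = 5 → {'v': 11, 'w': 5, 'h': 5}
del 'h' → {'v': 11, 'w': 5}
del 'v' → {'w': 5}
d['s'] = 3 → {'w': 5, 's': 3}
d['w'] = 5+4 = 9 → {'w': 9, 's': 3}
d['s']+d['w'] = 3+9 = 12

12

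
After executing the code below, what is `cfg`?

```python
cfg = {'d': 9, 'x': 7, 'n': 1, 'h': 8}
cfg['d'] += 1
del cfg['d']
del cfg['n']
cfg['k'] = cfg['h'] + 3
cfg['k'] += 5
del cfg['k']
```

cfg['d'] = 9+1 = 10 → {'d': 10, 'x': 7, 'n': 1, 'h': 8}
del 'd' → {'x': 7, 'n': 1, 'h': 8}
del 'n' → {'x': 7, 'h': 8}
cfg['k'] = cfg['h']+3 = 11 → {'x': 7, 'h': 8, 'k': 11}
cfg['k'] = 11+5 = 16 → {'x': 7, 'h': 8, 'k': 16}
del 'k' → {'x': 7, 'h': 8}

{'x': 7, 'h': 8}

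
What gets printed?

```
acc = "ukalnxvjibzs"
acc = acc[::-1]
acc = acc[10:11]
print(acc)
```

k

reverse → 'szbijvxnlaku'
slice [10:11] → 'k'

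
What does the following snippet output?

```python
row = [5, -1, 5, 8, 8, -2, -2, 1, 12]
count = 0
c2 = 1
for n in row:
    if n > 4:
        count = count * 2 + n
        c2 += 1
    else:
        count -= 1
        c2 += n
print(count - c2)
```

n=5: >4, count = 0*2+5 = 5; c2=2
n=-1: not >4, count = 5-1 = 4; c2=1
n=5: >4, count = 4*2+5 = 13; c2=2
n=8: >4, count = 13*2+8 = 34; c2=3
n=8: >4, count = 34*2+8 = 76; c2=4
n=-2: not >4, count = 76-1 = 75; c2=2
n=-2: not >4, count = 75-1 = 74; c2=0
n=1: not >4, count = 74-1 = 73; c2=1
n=12: >4, count = 73*2+12 = 158; c2=2
count-c2 = 158-2 = 156

156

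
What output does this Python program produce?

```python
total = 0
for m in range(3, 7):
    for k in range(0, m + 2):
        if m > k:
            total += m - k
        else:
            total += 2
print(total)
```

68

m=3,k=0: 3>0, total = 0+3 = 3
m=3,k=1: 3>1, total = 3+2 = 5
m=3,k=2: 3>2, total = 5+1 = 6
m=3,k=3: not 3>3, total = 6+2 = 8
m=3,k=4: not 3>4, total = 8+2 = 10
m=4,k=0: 4>0, total = 10+4 = 14
m=4,k=1: 4>1, total = 14+3 = 17
m=4,k=2: 4>2, total = 17+2 = 19
m=4,k=3: 4>3, total = 19+1 = 20
m=4,k=4: not 4>4, total = 20+2 = 22
m=4,k=5: not 4>5, total = 22+2 = 24
m=5,k=0: 5>0, total = 24+5 = 29
m=5,k=1: 5>1, total = 29+4 = 33
m=5,k=2: 5>2, total = 33+3 = 36
m=5,k=3: 5>3, total = 36+2 = 38
m=5,k=4: 5>4, total = 38+1 = 39
m=5,k=5: not 5>5, total = 39+2 = 41
m=5,k=6: not 5>6, total = 41+2 = 43
m=6,k=0: 6>0, total = 43+6 = 49
m=6,k=1: 6>1, total = 49+5 = 54
m=6,k=2: 6>2, total = 54+4 = 58
m=6,k=3: 6>3, total = 58+3 = 61
m=6,k=4: 6>4, total = 61+2 = 63
m=6,k=5: 6>5, total = 63+1 = 64
m=6,k=6: not 6>6, total = 64+2 = 66
m=6,k=7: not 6>7, total = 66+2 = 68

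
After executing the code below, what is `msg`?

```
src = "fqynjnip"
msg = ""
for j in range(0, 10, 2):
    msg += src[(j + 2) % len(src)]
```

j=0: add src[2]='y' → 'y'
j=2: add src[4]='j' → 'yj'
j=4: add src[6]='i' → 'yji'
j=6: add src[0]='f' → 'yjif'
j=8: add src[2]='y' → 'yjify'

'yjify'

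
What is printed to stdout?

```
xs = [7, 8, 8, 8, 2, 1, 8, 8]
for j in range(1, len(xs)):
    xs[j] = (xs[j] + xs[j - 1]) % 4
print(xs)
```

[7, 3, 3, 3, 1, 2, 2, 2]

j=1: xs[1] = (8+7)%4 = 3 → [7, 3, 8, 8, 2, 1, 8, 8]
j=2: xs[2] = (8+3)%4 = 3 → [7, 3, 3, 8, 2, 1, 8, 8]
j=3: xs[3] = (8+3)%4 = 3 → [7, 3, 3, 3, 2, 1, 8, 8]
j=4: xs[4] = (2+3)%4 = 1 → [7, 3, 3, 3, 1, 1, 8, 8]
j=5: xs[5] = (1+1)%4 = 2 → [7, 3, 3, 3, 1, 2, 8, 8]
j=6: xs[6] = (8+2)%4 = 2 → [7, 3, 3, 3, 1, 2, 2, 8]
j=7: xs[7] = (8+2)%4 = 2 → [7, 3, 3, 3, 1, 2, 2, 2]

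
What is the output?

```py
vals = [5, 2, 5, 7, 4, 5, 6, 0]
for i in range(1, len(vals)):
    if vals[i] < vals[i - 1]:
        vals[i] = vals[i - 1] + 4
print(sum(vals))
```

152

i=1: 2<5, vals[1] = 5+4 = 9 → [5, 9, 5, 7, 4, 5, 6, 0]
i=2: 5<9, vals[2] = 9+4 = 13 → [5, 9, 13, 7, 4, 5, 6, 0]
i=3: 7<13, vals[3] = 13+4 = 17 → [5, 9, 13, 17, 4, 5, 6, 0]
i=4: 4<17, vals[4] = 17+4 = 21 → [5, 9, 13, 17, 21, 5, 6, 0]
i=5: 5<21, vals[5] = 21+4 = 25 → [5, 9, 13, 17, 21, 25, 6, 0]
i=6: 6<25, vals[6] = 25+4 = 29 → [5, 9, 13, 17, 21, 25, 29, 0]
i=7: 0<29, vals[7] = 29+4 = 33 → [5, 9, 13, 17, 21, 25, 29, 33]
sum = 152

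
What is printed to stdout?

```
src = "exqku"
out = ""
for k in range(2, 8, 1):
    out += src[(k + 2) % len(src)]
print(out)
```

k=2: add src[4]='u' → 'u'
k=3: add src[0]='e' → 'ue'
k=4: add src[1]='x' → 'uex'
k=5: add src[2]='q' → 'uexq'
k=6: add src[3]='k' → 'uexqk'
k=7: add src[4]='u' → 'uexqku'

uexqku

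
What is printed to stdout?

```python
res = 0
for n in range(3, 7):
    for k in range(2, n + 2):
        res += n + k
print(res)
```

n=3,k=2: res = 0+5 = 5
n=3,k=3: res = 5+6 = 11
n=3,k=4: res = 11+7 = 18
n=4,k=2: res = 18+6 = 24
n=4,k=3: res = 24+7 = 31
n=4,k=4: res = 31+8 = 39
n=4,k=5: res = 39+9 = 48
n=5,k=2: res = 48+7 = 55
n=5,k=3: res = 55+8 = 63
n=5,k=4: res = 63+9 = 72
n=5,k=5: res = 72+10 = 82
n=5,k=6: res = 82+11 = 93
n=6,k=2: res = 93+8 = 101
n=6,k=3: res = 101+9 = 110
n=6,k=4: res = 110+10 = 120
n=6,k=5: res = 120+11 = 131
n=6,k=6: res = 131+12 = 143
n=6,k=7: res = 143+13 = 156

156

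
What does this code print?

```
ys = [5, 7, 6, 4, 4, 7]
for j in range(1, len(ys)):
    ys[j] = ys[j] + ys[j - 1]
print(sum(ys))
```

116

j=1: ys[1] = 7+5 = 12 → [5, 12, 6, 4, 4, 7]
j=2: ys[2] = 6+12 = 18 → [5, 12, 18, 4, 4, 7]
j=3: ys[3] = 4+18 = 22 → [5, 12, 18, 22, 4, 7]
j=4: ys[4] = 4+22 = 26 → [5, 12, 18, 22, 26, 7]
j=5: ys[5] = 7+26 = 33 → [5, 12, 18, 22, 26, 33]
sum = 116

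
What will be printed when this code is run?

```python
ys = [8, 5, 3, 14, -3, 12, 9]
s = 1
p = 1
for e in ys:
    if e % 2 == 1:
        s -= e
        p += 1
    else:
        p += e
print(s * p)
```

-507

e=8: not odd; p=9
e=5: odd, s = 1-5 = -4; p=10
e=3: odd, s = (-4)-3 = -7; p=11
e=14: not odd; p=25
e=-3: odd, s = (-7)-(-3) = -4; p=26
e=12: not odd; p=38
e=9: odd, s = (-4)-9 = -13; p=39
s*p = (-13)*39 = -507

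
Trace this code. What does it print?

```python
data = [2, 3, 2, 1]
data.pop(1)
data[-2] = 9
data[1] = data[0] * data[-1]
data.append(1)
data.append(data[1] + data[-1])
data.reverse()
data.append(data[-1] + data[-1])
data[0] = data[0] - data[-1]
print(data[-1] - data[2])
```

pop(1) removes 3 → [2, 2, 1]
data[-2] = 9 → [2, 9, 1]
data[1] = data[0]*data[-1] = 2*1 = 2 → [2, 2, 1]
append 1 → [2, 2, 1, 1]
append data[1]+data[-1] = 2+1 = 3 → [2, 2, 1, 1, 3]
reverse → [3, 1, 1, 2, 2]
append data[-1]+data[-1] = 2+2 = 4 → [3, 1, 1, 2, 2, 4]
data[0] = data[0]-data[-1] = 3-4 = -1 → [-1, 1, 1, 2, 2, 4]
data[-1]-data[2] = 4-1 = 3

3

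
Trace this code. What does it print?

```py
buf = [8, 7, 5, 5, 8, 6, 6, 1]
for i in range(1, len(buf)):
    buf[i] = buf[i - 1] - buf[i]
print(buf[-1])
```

-30

i=1: buf[1] = 8-7 = 1 → [8, 1, 5, 5, 8, 6, 6, 1]
i=2: buf[2] = 1-5 = -4 → [8, 1, -4, 5, 8, 6, 6, 1]
i=3: buf[3] = (-4)-5 = -9 → [8, 1, -4, -9, 8, 6, 6, 1]
i=4: buf[4] = (-9)-8 = -17 → [8, 1, -4, -9, -17, 6, 6, 1]
i=5: buf[5] = (-17)-6 = -23 → [8, 1, -4, -9, -17, -23, 6, 1]
i=6: buf[6] = (-23)-6 = -29 → [8, 1, -4, -9, -17, -23, -29, 1]
i=7: buf[7] = (-29)-1 = -30 → [8, 1, -4, -9, -17, -23, -29, -30]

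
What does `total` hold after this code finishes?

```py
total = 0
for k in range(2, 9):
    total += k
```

35

k=2: total = 0+2 = 2
k=3: total = 2+3 = 5
k=4: total = 5+4 = 9
k=5: total = 9+5 = 14
k=6: total = 14+6 = 20
k=7: total = 20+7 = 27
k=8: total = 27+8 = 35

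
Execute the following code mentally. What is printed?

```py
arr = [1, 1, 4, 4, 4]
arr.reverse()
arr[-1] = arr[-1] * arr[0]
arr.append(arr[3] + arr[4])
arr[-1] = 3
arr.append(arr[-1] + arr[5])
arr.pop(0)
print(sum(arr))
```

22

reverse → [4, 4, 4, 1, 1]
arr[-1] = arr[-1]*arr[0] = 1*4 = 4 → [4, 4, 4, 1, 4]
append arr[3]+arr[4] = 1+4 = 5 → [4, 4, 4, 1, 4, 5]
arr[-1] = 3 → [4, 4, 4, 1, 4, 3]
append arr[-1]+arr[5] = 3+3 = 6 → [4, 4, 4, 1, 4, 3, 6]
pop(0) removes 4 → [4, 4, 1, 4, 3, 6]
sum = 22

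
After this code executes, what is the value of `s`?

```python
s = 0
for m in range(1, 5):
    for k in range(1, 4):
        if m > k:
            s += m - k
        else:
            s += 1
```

16

m=1,k=1: not 1>1, s = 0+1 = 1
m=1,k=2: not 1>2, s = 1+1 = 2
m=1,k=3: not 1>3, s = 2+1 = 3
m=2,k=1: 2>1, s = 3+1 = 4
m=2,k=2: not 2>2, s = 4+1 = 5
m=2,k=3: not 2>3, s = 5+1 = 6
m=3,k=1: 3>1, s = 6+2 = 8
m=3,k=2: 3>2, s = 8+1 = 9
m=3,k=3: not 3>3, s = 9+1 = 10
m=4,k=1: 4>1, s = 10+3 = 13
m=4,k=2: 4>2, s = 13+2 = 15
m=4,k=3: 4>3, s = 15+1 = 16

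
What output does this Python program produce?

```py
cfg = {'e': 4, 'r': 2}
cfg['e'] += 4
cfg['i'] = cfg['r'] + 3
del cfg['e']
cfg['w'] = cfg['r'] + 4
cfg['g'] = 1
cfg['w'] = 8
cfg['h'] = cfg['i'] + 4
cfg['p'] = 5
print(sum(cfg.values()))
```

cfg['e'] = 4+4 = 8 → {'e': 8, 'r': 2}
cfg['i'] = cfg['r']+3 = 5 → {'e': 8, 'r': 2, 'i': 5}
del 'e' → {'r': 2, 'i': 5}
cfg['w'] = cfg['r']+4 = 6 → {'r': 2, 'i': 5, 'w': 6}
cfg['g'] = 1 → {'r': 2, 'i': 5, 'w': 6, 'g': 1}
cfg['w'] = 8 → {'r': 2, 'i': 5, 'w': 8, 'g': 1}
cfg['h'] = cfg['i']+4 = 9 → {'r': 2, 'i': 5, 'w': 8, 'g': 1, 'h': 9}
cfg['p'] = 5 → {'r': 2, 'i': 5, 'w': 8, 'g': 1, 'h': 9, 'p': 5}
sum of values = 30

30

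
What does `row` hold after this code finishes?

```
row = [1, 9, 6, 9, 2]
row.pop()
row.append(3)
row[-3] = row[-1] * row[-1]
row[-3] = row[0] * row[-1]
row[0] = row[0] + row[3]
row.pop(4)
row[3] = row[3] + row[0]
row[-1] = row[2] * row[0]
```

pop() removes 2 → [1, 9, 6, 9]
append 3 → [1, 9, 6, 9, 3]
row[-3] = row[-1]*row[-1] = 3*3 = 9 → [1, 9, 9, 9, 3]
row[-3] = row[0]*row[-1] = 1*3 = 3 → [1, 9, 3, 9, 3]
row[0] = row[0]+row[3] = 1+9 = 10 → [10, 9, 3, 9, 3]
pop(4) removes 3 → [10, 9, 3, 9]
row[3] = row[3]+row[0] = 9+10 = 19 → [10, 9, 3, 19]
row[-1] = row[2]*row[0] = 3*10 = 30 → [10, 9, 3, 30]

[10, 9, 3, 30]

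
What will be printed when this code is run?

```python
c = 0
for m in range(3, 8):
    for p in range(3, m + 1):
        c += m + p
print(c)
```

m=3,p=3: c = 0+6 = 6
m=4,p=3: c = 6+7 = 13
m=4,p=4: c = 13+8 = 21
m=5,p=3: c = 21+8 = 29
m=5,p=4: c = 29+9 = 38
m=5,p=5: c = 38+10 = 48
m=6,p=3: c = 48+9 = 57
m=6,p=4: c = 57+10 = 67
m=6,p=5: c = 67+11 = 78
m=6,p=6: c = 78+12 = 90
m=7,p=3: c = 90+10 = 100
m=7,p=4: c = 100+11 = 111
m=7,p=5: c = 111+12 = 123
m=7,p=6: c = 123+13 = 136
m=7,p=7: c = 136+14 = 150

150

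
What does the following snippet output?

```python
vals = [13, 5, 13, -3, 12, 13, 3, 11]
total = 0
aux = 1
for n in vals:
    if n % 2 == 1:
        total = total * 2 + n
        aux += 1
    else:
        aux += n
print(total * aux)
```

n=13: odd, total = 0*2+13 = 13; aux=2
n=5: odd, total = 13*2+5 = 31; aux=3
n=13: odd, total = 31*2+13 = 75; aux=4
n=-3: odd, total = 75*2+(-3) = 147; aux=5
n=12: not odd; aux=17
n=13: odd, total = 147*2+13 = 307; aux=18
n=3: odd, total = 307*2+3 = 617; aux=19
n=11: odd, total = 617*2+11 = 1245; aux=20
total*aux = 1245*20 = 24900

24900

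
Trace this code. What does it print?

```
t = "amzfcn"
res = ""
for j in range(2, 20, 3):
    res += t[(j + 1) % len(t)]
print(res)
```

fafafa

j=2: add t[3]='f' → 'f'
j=5: add t[0]='a' → 'fa'
j=8: add t[3]='f' → 'faf'
j=11: add t[0]='a' → 'fafa'
j=14: add t[3]='f' → 'fafaf'
j=17: add t[0]='a' → 'fafafa'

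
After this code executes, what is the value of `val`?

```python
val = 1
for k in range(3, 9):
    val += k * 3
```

100

k=3: val = 1+3*3 = 10
k=4: val = 10+4*3 = 22
k=5: val = 22+5*3 = 37
k=6: val = 37+6*3 = 55
k=7: val = 55+7*3 = 76
k=8: val = 76+8*3 = 100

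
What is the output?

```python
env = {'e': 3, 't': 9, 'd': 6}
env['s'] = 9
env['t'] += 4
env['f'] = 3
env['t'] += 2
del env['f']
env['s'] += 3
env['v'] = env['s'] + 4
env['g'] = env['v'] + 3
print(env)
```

env['s'] = 9 → {'e': 3, 't': 9, 'd': 6, 's': 9}
env['t'] = 9+4 = 13 → {'e': 3, 't': 13, 'd': 6, 's': 9}
env['f'] = 3 → {'e': 3, 't': 13, 'd': 6, 's': 9, 'f': 3}
env['t'] = 13+2 = 15 → {'e': 3, 't': 15, 'd': 6, 's': 9, 'f': 3}
del 'f' → {'e': 3, 't': 15, 'd': 6, 's': 9}
env['s'] = 9+3 = 12 → {'e': 3, 't': 15, 'd': 6, 's': 12}
env['v'] = env['s']+4 = 16 → {'e': 3, 't': 15, 'd': 6, 's': 12, 'v': 16}
env['g'] = env['v']+3 = 19 → {'e': 3, 't': 15, 'd': 6, 's': 12, 'v': 16, 'g': 19}

{'e': 3, 't': 15, 'd': 6, 's': 12, 'v': 16, 'g': 19}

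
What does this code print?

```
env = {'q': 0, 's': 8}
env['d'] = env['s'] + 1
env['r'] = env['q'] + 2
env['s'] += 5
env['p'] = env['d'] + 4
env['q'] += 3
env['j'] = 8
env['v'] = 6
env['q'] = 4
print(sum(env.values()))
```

env['d'] = env['s']+1 = 9 → {'q': 0, 's': 8, 'd': 9}
env['r'] = env['q']+2 = 2 → {'q': 0, 's': 8, 'd': 9, 'r': 2}
env['s'] = 8+5 = 13 → {'q': 0, 's': 13, 'd': 9, 'r': 2}
env['p'] = env['d']+4 = 13 → {'q': 0, 's': 13, 'd': 9, 'r': 2, 'p': 13}
env['q'] = 0+3 = 3 → {'q': 3, 's': 13, 'd': 9, 'r': 2, 'p': 13}
env['j'] = 8 → {'q': 3, 's': 13, 'd': 9, 'r': 2, 'p': 13, 'j': 8}
env['v'] = 6 → {'q': 3, 's': 13, 'd': 9, 'r': 2, 'p': 13, 'j': 8, 'v': 6}
env['q'] = 4 → {'q': 4, 's': 13, 'd': 9, 'r': 2, 'p': 13, 'j': 8, 'v': 6}
sum of values = 55

55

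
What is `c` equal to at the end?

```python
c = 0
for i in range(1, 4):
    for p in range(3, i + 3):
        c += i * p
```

i=1,p=3: c = 0+3 = 3
i=2,p=3: c = 3+6 = 9
i=2,p=4: c = 9+8 = 17
i=3,p=3: c = 17+9 = 26
i=3,p=4: c = 26+12 = 38
i=3,p=5: c = 38+15 = 53

53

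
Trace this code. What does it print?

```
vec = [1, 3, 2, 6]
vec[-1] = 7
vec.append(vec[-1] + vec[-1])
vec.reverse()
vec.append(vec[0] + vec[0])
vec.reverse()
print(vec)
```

[28, 1, 3, 2, 7, 14]

vec[-1] = 7 → [1, 3, 2, 7]
append vec[-1]+vec[-1] = 7+7 = 14 → [1, 3, 2, 7, 14]
reverse → [14, 7, 2, 3, 1]
append vec[0]+vec[0] = 14+14 = 28 → [14, 7, 2, 3, 1, 28]
reverse → [28, 1, 3, 2, 7, 14]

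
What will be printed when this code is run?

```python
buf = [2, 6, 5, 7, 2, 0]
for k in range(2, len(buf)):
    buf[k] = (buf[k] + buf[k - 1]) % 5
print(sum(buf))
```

12

k=2: buf[2] = (5+6)%5 = 1 → [2, 6, 1, 7, 2, 0]
k=3: buf[3] = (7+1)%5 = 3 → [2, 6, 1, 3, 2, 0]
k=4: buf[4] = (2+3)%5 = 0 → [2, 6, 1, 3, 0, 0]
k=5: buf[5] = (0+0)%5 = 0 → [2, 6, 1, 3, 0, 0]
sum = 12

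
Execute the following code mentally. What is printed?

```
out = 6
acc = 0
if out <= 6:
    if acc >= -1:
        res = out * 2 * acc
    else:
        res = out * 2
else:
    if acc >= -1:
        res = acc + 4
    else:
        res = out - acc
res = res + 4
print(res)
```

4

out=6, acc=0
out <= 6 is True; acc >= -1 is True
→ res = out * 2 * acc = 0
res = 0+4 = 4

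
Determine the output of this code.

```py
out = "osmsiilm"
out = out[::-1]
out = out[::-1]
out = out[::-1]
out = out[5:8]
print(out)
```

mso

reverse → 'mliismso'
reverse → 'osmsiilm'
reverse → 'mliismso'
slice [5:8] → 'mso'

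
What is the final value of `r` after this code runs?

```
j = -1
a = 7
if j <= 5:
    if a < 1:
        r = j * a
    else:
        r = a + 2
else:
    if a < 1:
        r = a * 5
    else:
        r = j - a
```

j=-1, a=7
j <= 5 is True; a < 1 is False
→ r = a + 2 = 9

9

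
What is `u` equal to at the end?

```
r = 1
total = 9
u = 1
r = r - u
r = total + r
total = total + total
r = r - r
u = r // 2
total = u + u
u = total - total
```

0

r = 1-1 = 0
r = 9+0 = 9
total = 9+9 = 18
r = 9-9 = 0
u = 0//2 = 0
total = 0+0 = 0
u = 0-0 = 0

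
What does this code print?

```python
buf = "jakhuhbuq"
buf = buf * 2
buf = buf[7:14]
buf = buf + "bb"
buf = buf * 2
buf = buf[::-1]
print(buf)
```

repeat ×2 → 'jakhuhbuqjakhuhbuq'
slice [7:14] → 'uqjakhu'
+ 'bb' → 'uqjakhubb'
repeat ×2 → 'uqjakhubbuqjakhubb'
reverse → 'bbuhkajqubbuhkajqu'

bbuhkajqubbuhkajqu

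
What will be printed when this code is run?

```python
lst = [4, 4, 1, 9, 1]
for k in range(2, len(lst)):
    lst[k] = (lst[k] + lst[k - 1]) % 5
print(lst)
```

k=2: lst[2] = (1+4)%5 = 0 → [4, 4, 0, 9, 1]
k=3: lst[3] = (9+0)%5 = 4 → [4, 4, 0, 4, 1]
k=4: lst[4] = (1+4)%5 = 0 → [4, 4, 0, 4, 0]

[4, 4, 0, 4, 0]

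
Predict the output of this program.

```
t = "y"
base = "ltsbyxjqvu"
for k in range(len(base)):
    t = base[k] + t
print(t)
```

uvqjxybstly

k=0: prepend 'l' → 'ly'
k=1: prepend 't' → 'tly'
k=2: prepend 's' → 'stly'
k=3: prepend 'b' → 'bstly'
k=4: prepend 'y' → 'ybstly'
k=5: prepend 'x' → 'xybstly'
k=6: prepend 'j' → 'jxybstly'
k=7: prepend 'q' → 'qjxybstly'
k=8: prepend 'v' → 'vqjxybstly'
k=9: prepend 'u' → 'uvqjxybstly'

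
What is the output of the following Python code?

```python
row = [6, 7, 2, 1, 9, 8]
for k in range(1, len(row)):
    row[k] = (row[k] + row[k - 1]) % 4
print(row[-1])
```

1

k=1: row[1] = (7+6)%4 = 1 → [6, 1, 2, 1, 9, 8]
k=2: row[2] = (2+1)%4 = 3 → [6, 1, 3, 1, 9, 8]
k=3: row[3] = (1+3)%4 = 0 → [6, 1, 3, 0, 9, 8]
k=4: row[4] = (9+0)%4 = 1 → [6, 1, 3, 0, 1, 8]
k=5: row[5] = (8+1)%4 = 1 → [6, 1, 3, 0, 1, 1]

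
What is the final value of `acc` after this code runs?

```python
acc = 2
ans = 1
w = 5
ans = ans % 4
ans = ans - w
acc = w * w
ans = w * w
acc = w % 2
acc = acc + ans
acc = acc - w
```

ans = 1%4 = 1
ans = 1-5 = -4
acc = 5*5 = 25
ans = 5*5 = 25
acc = 5%2 = 1
acc = 1+25 = 26
acc = 26-5 = 21

21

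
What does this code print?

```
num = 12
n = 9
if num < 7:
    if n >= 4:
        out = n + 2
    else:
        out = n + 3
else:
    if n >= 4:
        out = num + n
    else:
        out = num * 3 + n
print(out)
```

num=12, n=9
num < 7 is False; n >= 4 is True
→ out = num + n = 21

21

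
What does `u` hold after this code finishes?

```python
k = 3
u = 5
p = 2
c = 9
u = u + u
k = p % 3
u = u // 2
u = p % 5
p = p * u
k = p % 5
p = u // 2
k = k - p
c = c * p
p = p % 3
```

u = 5+5 = 10
k = 2%3 = 2
u = 10//2 = 5
u = 2%5 = 2
p = 2*2 = 4
k = 4%5 = 4
p = 2//2 = 1
k = 4-1 = 3
c = 9*1 = 9
p = 1%3 = 1

2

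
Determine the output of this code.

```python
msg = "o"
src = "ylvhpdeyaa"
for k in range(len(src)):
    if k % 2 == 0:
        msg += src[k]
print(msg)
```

k=0: add 'y' → 'oy'
k=1: skip
k=2: add 'v' → 'oyv'
k=3: skip
k=4: add 'p' → 'oyvp'
k=5: skip
k=6: add 'e' → 'oyvpe'
k=7: skip
k=8: add 'a' → 'oyvpea'
k=9: skip

oyvpea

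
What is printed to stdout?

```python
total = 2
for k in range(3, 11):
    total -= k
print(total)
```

k=3: total = 2-3 = -1
k=4: total = (-1)-4 = -5
k=5: total = (-5)-5 = -10
k=6: total = (-10)-6 = -16
k=7: total = (-16)-7 = -23
k=8: total = (-23)-8 = -31
k=9: total = (-31)-9 = -40
k=10: total = (-40)-10 = -50

-50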